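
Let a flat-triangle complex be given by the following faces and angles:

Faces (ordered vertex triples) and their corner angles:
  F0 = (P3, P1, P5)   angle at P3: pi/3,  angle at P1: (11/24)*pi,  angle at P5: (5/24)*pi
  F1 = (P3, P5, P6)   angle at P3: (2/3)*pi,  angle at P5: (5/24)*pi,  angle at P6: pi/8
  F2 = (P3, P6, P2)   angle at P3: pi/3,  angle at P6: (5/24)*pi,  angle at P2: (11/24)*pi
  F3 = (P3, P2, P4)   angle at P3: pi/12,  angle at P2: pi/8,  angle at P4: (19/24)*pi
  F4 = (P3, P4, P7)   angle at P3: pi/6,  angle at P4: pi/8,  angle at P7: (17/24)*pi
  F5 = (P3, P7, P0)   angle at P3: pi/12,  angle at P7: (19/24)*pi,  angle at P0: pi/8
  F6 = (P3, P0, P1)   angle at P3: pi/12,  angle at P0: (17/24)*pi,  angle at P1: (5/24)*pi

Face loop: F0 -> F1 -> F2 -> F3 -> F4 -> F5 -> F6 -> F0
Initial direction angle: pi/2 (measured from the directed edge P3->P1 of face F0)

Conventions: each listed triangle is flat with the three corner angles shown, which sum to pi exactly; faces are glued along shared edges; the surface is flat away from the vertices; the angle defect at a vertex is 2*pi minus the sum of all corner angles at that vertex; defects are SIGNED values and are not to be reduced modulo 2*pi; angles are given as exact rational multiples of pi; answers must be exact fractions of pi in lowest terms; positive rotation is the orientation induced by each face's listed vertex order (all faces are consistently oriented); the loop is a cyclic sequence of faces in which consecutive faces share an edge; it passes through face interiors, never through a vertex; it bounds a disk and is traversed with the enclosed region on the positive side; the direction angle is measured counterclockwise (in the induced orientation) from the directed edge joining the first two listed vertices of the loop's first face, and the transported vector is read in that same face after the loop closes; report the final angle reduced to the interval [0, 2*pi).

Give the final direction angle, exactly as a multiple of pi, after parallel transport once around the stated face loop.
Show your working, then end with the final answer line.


enclosed vertex P3: corner angles sum to (7/4)*pi, defect = 2*pi - (7/4)*pi = pi/4
final direction = starting direction + enclosed defect total, reduced mod 2*pi (induced orientation)
final angle = pi/2 + pi/4 = (3/4)*pi (mod 2*pi)

Answer: final direction angle = (3/4)*pi


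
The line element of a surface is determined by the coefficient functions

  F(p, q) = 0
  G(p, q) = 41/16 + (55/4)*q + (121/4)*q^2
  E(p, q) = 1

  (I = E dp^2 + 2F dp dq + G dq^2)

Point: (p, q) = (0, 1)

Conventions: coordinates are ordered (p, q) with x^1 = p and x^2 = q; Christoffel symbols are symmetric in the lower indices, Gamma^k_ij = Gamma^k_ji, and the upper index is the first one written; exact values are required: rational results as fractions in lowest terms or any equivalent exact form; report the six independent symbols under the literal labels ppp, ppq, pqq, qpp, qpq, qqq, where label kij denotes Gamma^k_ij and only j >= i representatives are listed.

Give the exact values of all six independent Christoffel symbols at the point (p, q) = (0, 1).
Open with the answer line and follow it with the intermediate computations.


Answer: Gamma_ppp = 0, Gamma_ppq = 0, Gamma_pqq = 0, Gamma_qpp = 0, Gamma_qpq = 0, Gamma_qqq = 594/745

E = 1, F = 0, G = 745/16 at the point
E_p = 0, E_q = 0, F_p = 0, F_q = 0, G_p = 0, G_q = 297/4
EG - F^2 = 745/16;  g^inv = (16/745) * [[745/16, 0], [0, 1]]
first-kind symbols [ij,l] = (1/2)(d_i g_jl + d_j g_il - d_l g_ij): [pp,p] = E_p/2 = 0, [pp,q] = F_p - E_q/2 = 0, [pq,p] = E_q/2 = 0, [pq,q] = G_p/2 = 0, [qq,p] = F_q - G_p/2 = 0, [qq,q] = G_q/2 = 297/8
Gamma^p_ij = (G*[ij,p] - F*[ij,q])/(EG - F^2), Gamma^q_ij = (E*[ij,q] - F*[ij,p])/(EG - F^2)


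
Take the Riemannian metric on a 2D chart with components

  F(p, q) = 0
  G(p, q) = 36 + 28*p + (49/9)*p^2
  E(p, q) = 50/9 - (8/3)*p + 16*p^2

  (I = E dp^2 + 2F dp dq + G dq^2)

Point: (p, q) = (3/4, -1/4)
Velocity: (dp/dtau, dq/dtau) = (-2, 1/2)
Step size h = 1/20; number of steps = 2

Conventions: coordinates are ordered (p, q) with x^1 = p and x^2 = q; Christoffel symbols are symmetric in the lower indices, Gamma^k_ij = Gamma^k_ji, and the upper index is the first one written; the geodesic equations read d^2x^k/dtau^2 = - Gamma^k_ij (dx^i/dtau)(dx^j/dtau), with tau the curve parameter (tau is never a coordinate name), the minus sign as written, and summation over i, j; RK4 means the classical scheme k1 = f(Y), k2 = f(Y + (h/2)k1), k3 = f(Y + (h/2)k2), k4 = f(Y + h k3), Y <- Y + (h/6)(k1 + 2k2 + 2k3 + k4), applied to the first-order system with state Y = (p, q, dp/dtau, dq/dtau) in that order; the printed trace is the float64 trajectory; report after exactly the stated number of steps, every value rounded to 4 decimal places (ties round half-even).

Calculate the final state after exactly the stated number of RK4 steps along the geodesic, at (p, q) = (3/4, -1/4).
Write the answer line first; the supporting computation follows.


Answer: p = 0.5332, q = -0.1966, dp/dtau = -2.3526, dq/dtau = 0.5723

f(Y) = (dp/dtau, dq/dtau, -Gamma^p_ij Y'^i Y'^j, -Gamma^q_ij Y'^i Y'^j) with the Gammas evaluated at the stage position; h = 0.050000; intermediate values shown to 6 dp
step 0: p = 0.7500, q = -0.2500, dp/dtau = -2.0000, dq/dtau = 0.5000
step 1:
  k1: at (p, q) = (0.750000, -0.250000), (dp/dtau, dq/dtau) = (-2.000000, 0.500000); Gamma_ppp = 0.849558, Gamma_ppq = 0.000000, Gamma_pqq = -1.440265, Gamma_qpp = 0.000000, Gamma_qpq = 0.301075, Gamma_qqq = 0.000000; k1 = (-2.000000, 0.500000, -3.038164, 0.602151)
  k2: at (p, q) = (0.700000, -0.237500), (dp/dtau, dq/dtau) = (-2.075954, 0.515054); Gamma_ppp = 0.855821, Gamma_ppq = 0.000000, Gamma_pqq = -1.544911, Gamma_qpp = 0.000000, Gamma_qpq = 0.305677, Gamma_qqq = 0.000000; k2 = (-2.075954, 0.515054, -3.278400, 0.653676)
  k3: at (p, q) = (0.698101, -0.237124), (dp/dtau, dq/dtau) = (-2.081960, 0.516342); Gamma_ppp = 0.855964, Gamma_ppq = 0.000000, Gamma_pqq = -1.549041, Gamma_qpp = 0.000000, Gamma_qpq = 0.305854, Gamma_qqq = 0.000000; k3 = (-2.081960, 0.516342, -3.297235, 0.657589)
  k4: at (p, q) = (0.645902, -0.224183), (dp/dtau, dq/dtau) = (-2.164862, 0.532879); Gamma_ppp = 0.856580, Gamma_ppq = 0.000000, Gamma_pqq = -1.666947, Gamma_qpp = 0.000000, Gamma_qpq = 0.310817, Gamma_qqq = 0.000000; k4 = (-2.164862, 0.532879, -3.541124, 0.717123)
  Y <- Y + (h/6)(k1 + 2k2 + 2k3 + k4): p = 0.6460, q = -0.2242, dp/dtau = -2.1644, dq/dtau = 0.5328
step 2:
  k1: at (p, q) = (0.645994, -0.224203), (dp/dtau, dq/dtau) = (-2.164421, 0.532848); Gamma_ppp = 0.856585, Gamma_ppq = 0.000000, Gamma_pqq = -1.666731, Gamma_qpp = 0.000000, Gamma_qpq = 0.310808, Gamma_qqq = 0.000000; k1 = (-2.164421, 0.532848, -3.539631, 0.716914)
  k2: at (p, q) = (0.591884, -0.210882), (dp/dtau, dq/dtau) = (-2.252912, 0.550771); Gamma_ppp = 0.849139, Gamma_ppq = 0.000000, Gamma_pqq = -1.797299, Gamma_qpp = 0.000000, Gamma_qpq = 0.316124, Gamma_qqq = 0.000000; k2 = (-2.252912, 0.550771, -3.764692, 0.784519)
  k3: at (p, q) = (0.589671, -0.210433), (dp/dtau, dq/dtau) = (-2.258539, 0.552461); Gamma_ppp = 0.848626, Gamma_ppq = 0.000000, Gamma_pqq = -1.802801, Gamma_qpp = 0.000000, Gamma_qpq = 0.316346, Gamma_qqq = 0.000000; k3 = (-2.258539, 0.552461, -3.778601, 0.789444)
  k4: at (p, q) = (0.533067, -0.196580), (dp/dtau, dq/dtau) = (-2.353351, 0.572321); Gamma_ppp = 0.828944, Gamma_ppq = 0.000000, Gamma_pqq = -1.947126, Gamma_qpp = 0.000000, Gamma_qpq = 0.322113, Gamma_qqq = 0.000000; k4 = (-2.353351, 0.572321, -3.953127, 0.867691)
  Y <- Y + (h/6)(k1 + 2k2 + 2k3 + k4): p = 0.5332, q = -0.1966, dp/dtau = -2.3526, dq/dtau = 0.5723


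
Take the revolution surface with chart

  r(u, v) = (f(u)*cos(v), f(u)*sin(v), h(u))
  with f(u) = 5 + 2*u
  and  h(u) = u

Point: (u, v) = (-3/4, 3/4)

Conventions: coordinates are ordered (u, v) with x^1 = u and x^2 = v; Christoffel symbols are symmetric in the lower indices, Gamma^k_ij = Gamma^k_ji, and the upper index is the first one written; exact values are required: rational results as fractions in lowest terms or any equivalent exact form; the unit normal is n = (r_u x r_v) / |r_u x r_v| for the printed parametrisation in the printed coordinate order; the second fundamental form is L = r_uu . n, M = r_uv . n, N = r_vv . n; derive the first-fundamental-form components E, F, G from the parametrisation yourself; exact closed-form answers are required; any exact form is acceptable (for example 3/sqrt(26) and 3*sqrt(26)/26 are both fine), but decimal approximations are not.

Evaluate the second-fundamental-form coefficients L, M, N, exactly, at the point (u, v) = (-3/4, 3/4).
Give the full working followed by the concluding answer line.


f = 7/2, f' = 2, f'' = 0, h' = 1, h'' = 0
E = 5, F = 0, G = 49/4; answer radicand W^2 = 5
unnormalised second-form numerators: l = 0, m = 0, n = 7/2; L = l/sqrt(5), and similarly M = m/sqrt(W^2), N = n/sqrt(W^2)

Answer: L = 0, M = 0, N = 7*sqrt(5)/10


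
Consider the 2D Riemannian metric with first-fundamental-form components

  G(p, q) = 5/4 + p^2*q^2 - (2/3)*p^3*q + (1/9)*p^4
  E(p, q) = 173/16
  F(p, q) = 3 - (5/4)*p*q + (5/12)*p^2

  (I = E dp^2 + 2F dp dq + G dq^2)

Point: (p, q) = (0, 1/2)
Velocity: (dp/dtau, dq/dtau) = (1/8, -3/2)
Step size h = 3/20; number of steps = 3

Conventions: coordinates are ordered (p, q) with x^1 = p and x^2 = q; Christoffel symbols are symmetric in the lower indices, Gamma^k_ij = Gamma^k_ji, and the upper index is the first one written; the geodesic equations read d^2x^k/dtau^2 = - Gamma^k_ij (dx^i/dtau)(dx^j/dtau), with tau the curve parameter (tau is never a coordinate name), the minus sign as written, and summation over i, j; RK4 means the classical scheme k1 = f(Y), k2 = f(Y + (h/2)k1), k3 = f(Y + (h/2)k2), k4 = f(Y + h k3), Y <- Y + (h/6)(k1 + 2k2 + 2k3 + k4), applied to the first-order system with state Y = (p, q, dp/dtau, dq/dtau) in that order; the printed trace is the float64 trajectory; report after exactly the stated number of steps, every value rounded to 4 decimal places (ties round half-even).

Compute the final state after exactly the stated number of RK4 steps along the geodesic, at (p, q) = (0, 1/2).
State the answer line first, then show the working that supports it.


Answer: p = 0.0574, q = -0.1774, dp/dtau = 0.1344, dq/dtau = -1.5214

f(Y) = (dp/dtau, dq/dtau, -Gamma^p_ij Y'^i Y'^j, -Gamma^q_ij Y'^i Y'^j) with the Gammas evaluated at the stage position; h = 0.150000; intermediate values shown to 6 dp
step 0: p = 0.0000, q = 0.5000, dp/dtau = 0.1250, dq/dtau = -1.5000
step 1:
  k1: at (p, q) = (0.000000, 0.500000), (dp/dtau, dq/dtau) = (0.125000, -1.500000); Gamma_ppp = 0.415225, Gamma_ppq = 0.000000, Gamma_pqq = 0.000000, Gamma_qpp = -1.496540, Gamma_qpq = 0.000000, Gamma_qqq = 0.000000; k1 = (0.125000, -1.500000, -0.006488, 0.023383)
  k2: at (p, q) = (0.009375, 0.387500), (dp/dtau, dq/dtau) = (0.124513, -1.498246); Gamma_ppp = 0.314244, Gamma_ppq = -0.000906, Gamma_pqq = -0.003625, Gamma_qpp = -1.134293, Gamma_qpq = 0.003270, Gamma_qqq = 0.008714; k2 = (0.124513, -1.498246, 0.002927, -0.000754)
  k3: at (p, q) = (0.009339, 0.387632), (dp/dtau, dq/dtau) = (0.125220, -1.500057); Gamma_ppp = 0.314381, Gamma_ppq = -0.000903, Gamma_pqq = -0.003611, Gamma_qpp = -1.134780, Gamma_qpq = 0.003260, Gamma_qqq = 0.008680; k3 = (0.125220, -1.500057, 0.002857, -0.000514)
  k4: at (p, q) = (0.018783, 0.274992), (dp/dtau, dq/dtau) = (0.125429, -1.500077); Gamma_ppp = 0.215690, Gamma_ppq = -0.000871, Gamma_pqq = -0.006871, Gamma_qpp = -0.779021, Gamma_qpq = 0.003146, Gamma_qqq = 0.016531; k4 = (0.125429, -1.500077, 0.011740, -0.023760)
  Y <- Y + (h/6)(k1 + 2k2 + 2k3 + k4): p = 0.0187, q = 0.2751, dp/dtau = 0.1254, dq/dtau = -1.5001
step 2:
  k1: at (p, q) = (0.018747, 0.275083), (dp/dtau, dq/dtau) = (0.125421, -1.500073); Gamma_ppp = 0.215788, Gamma_ppq = -0.000870, Gamma_pqq = -0.006858, Gamma_qpp = -0.779372, Gamma_qpq = 0.003142, Gamma_qqq = 0.016501; k1 = (0.125421, -1.500073, 0.011711, -0.023688)
  k2: at (p, q) = (0.028154, 0.162577), (dp/dtau, dq/dtau) = (0.126299, -1.501849); Gamma_ppp = 0.118359, Gamma_ppq = -0.000408, Gamma_pqq = -0.009923, Gamma_qpp = -0.427352, Gamma_qpq = 0.001475, Gamma_qqq = 0.023869; k2 = (0.126299, -1.501849, 0.020338, -0.046461)
  k3: at (p, q) = (0.028220, 0.162444), (dp/dtau, dq/dtau) = (0.126946, -1.503557); Gamma_ppp = 0.118211, Gamma_ppq = -0.000408, Gamma_pqq = -0.009946, Gamma_qpp = -0.426821, Gamma_qpq = 0.001475, Gamma_qqq = 0.023924; k3 = (0.126946, -1.503557, 0.020423, -0.046642)
  k4: at (p, q) = (0.037789, 0.049549), (dp/dtau, dq/dtau) = (0.128484, -1.507069); Gamma_ppp = 0.020168, Gamma_ppq = -0.000023, Gamma_pqq = -0.013090, Gamma_qpp = -0.072732, Gamma_qpq = 0.000081, Gamma_qqq = 0.031440; k4 = (0.128484, -1.507069, 0.029389, -0.070176)
  Y <- Y + (h/6)(k1 + 2k2 + 2k3 + k4): p = 0.0378, q = 0.0496, dp/dtau = 0.1285, dq/dtau = -1.5071
step 3:
  k1: at (p, q) = (0.037757, 0.049634), (dp/dtau, dq/dtau) = (0.128486, -1.507075); Gamma_ppp = 0.020256, Gamma_ppq = -0.000023, Gamma_pqq = -0.013079, Gamma_qpp = -0.073048, Gamma_qpq = 0.000082, Gamma_qqq = 0.031413; k1 = (0.128486, -1.507075, 0.029363, -0.070111)
  k2: at (p, q) = (0.047394, -0.063397), (dp/dtau, dq/dtau) = (0.130688, -1.512333); Gamma_ppp = -0.079503, Gamma_ppq = -0.000239, Gamma_pqq = -0.016482, Gamma_qpp = 0.286095, Gamma_qpq = 0.000859, Gamma_qqq = 0.039476; k2 = (0.130688, -1.512333, 0.038960, -0.094834)
  k3: at (p, q) = (0.047559, -0.063791), (dp/dtau, dq/dtau) = (0.131408, -1.514187); Gamma_ppp = -0.079931, Gamma_ppq = -0.000242, Gamma_pqq = -0.016540, Gamma_qpp = 0.287631, Gamma_qpq = 0.000872, Gamma_qqq = 0.039615; k3 = (0.131408, -1.514187, 0.039207, -0.095448)
  k4: at (p, q) = (0.057468, -0.177494), (dp/dtau, dq/dtau) = (0.134367, -1.521392); Gamma_ppp = -0.183456, Gamma_ppq = -0.001659, Gamma_pqq = -0.020509, Gamma_qpp = 0.658106, Gamma_qpq = 0.005950, Gamma_qqq = 0.048928; k4 = (0.134367, -1.521392, 0.050104, -0.122699)
  Y <- Y + (h/6)(k1 + 2k2 + 2k3 + k4): p = 0.0574, q = -0.1774, dp/dtau = 0.1344, dq/dtau = -1.5214


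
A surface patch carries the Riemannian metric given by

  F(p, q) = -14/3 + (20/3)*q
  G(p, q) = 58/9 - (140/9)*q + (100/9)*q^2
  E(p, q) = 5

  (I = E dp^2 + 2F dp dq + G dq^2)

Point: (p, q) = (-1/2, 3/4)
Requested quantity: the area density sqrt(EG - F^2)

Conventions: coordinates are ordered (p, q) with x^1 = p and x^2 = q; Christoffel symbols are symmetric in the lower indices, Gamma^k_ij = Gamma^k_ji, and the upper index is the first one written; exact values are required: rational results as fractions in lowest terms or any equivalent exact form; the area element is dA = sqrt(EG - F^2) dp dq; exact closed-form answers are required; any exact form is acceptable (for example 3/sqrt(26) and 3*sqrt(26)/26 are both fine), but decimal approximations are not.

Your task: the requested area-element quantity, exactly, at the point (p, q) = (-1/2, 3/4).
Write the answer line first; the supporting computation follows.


Answer: sqrt(EG - F^2) = sqrt(181)/6

E = 5, F = 1/3, G = 37/36; EG - F^2 = 181/36


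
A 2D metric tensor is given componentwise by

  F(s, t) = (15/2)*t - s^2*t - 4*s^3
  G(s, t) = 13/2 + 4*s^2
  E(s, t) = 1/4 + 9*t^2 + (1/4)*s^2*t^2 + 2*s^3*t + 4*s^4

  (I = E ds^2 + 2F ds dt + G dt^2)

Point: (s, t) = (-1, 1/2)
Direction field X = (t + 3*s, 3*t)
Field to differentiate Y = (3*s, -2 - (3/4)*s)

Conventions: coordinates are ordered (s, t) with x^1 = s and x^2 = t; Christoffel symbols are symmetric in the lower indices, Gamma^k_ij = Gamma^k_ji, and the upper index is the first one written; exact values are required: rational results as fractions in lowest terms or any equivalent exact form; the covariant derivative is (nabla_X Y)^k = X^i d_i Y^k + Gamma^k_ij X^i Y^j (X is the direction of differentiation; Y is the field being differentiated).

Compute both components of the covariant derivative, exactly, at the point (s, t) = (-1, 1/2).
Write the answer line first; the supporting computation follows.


Answer: (nabla_X Y)^s = -8233/748, (nabla_X Y)^t = -8417/1496

E = 89/16, F = 29/4, G = 21/2 at the point
E_s = -105/8, E_t = 29/4, F_s = -11, F_t = 13/2, G_s = -8, G_t = 0
EG - F^2 = 187/32;  g^inv = (32/187) * [[21/2, -29/4], [-29/4, 89/16]]
first-kind symbols [ij,l] = (1/2)(d_i g_jl + d_j g_il - d_l g_ij): [ss,s] = E_s/2 = -105/16, [ss,t] = F_s - E_t/2 = -117/8, [st,s] = E_t/2 = 29/8, [st,t] = G_s/2 = -4, [tt,s] = F_t - G_s/2 = 21/2, [tt,t] = G_t/2 = 0
Gamma^s_ij = (G*[ij,s] - F*[ij,t])/(EG - F^2), Gamma^t_ij = (E*[ij,t] - F*[ij,s])/(EG - F^2)
Gamma_sss = 108/17, Gamma_sst = 2146/187, Gamma_stt = 3528/187, Gamma_tss = -393/68, Gamma_tst = -1553/187, Gamma_ttt = -2436/187
X = (-5/2, 3/2), Y = (-3, -5/4) at the point


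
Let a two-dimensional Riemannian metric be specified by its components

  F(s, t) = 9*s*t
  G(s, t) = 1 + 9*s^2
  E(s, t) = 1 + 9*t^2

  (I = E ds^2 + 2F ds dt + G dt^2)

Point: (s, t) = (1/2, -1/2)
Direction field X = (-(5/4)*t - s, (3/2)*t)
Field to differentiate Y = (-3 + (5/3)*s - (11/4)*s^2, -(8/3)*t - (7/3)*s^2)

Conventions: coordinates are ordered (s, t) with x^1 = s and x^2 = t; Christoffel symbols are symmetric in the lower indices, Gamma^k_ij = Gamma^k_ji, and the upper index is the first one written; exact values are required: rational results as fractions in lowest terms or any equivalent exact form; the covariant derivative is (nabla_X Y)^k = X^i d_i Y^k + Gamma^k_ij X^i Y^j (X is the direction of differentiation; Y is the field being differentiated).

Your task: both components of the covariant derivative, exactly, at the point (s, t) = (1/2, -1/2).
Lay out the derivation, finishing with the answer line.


E = 13/4, F = -9/4, G = 13/4 at the point
E_s = 0, E_t = -9, F_s = -9/2, F_t = 9/2, G_s = 9, G_t = 0
EG - F^2 = 11/2;  g^inv = (2/11) * [[13/4, 9/4], [9/4, 13/4]]
first-kind symbols [ij,l] = (1/2)(d_i g_jl + d_j g_il - d_l g_ij): [ss,s] = E_s/2 = 0, [ss,t] = F_s - E_t/2 = 0, [st,s] = E_t/2 = -9/2, [st,t] = G_s/2 = 9/2, [tt,s] = F_t - G_s/2 = 0, [tt,t] = G_t/2 = 0
Gamma^s_ij = (G*[ij,s] - F*[ij,t])/(EG - F^2), Gamma^t_ij = (E*[ij,t] - F*[ij,s])/(EG - F^2)
Gamma_sss = 0, Gamma_sst = -9/11, Gamma_stt = 0, Gamma_tss = 0, Gamma_tst = 9/11, Gamma_ttt = 0
X = (1/8, -3/4), Y = (-137/48, 3/4) at the point

Answer: (nabla_X Y)^s = -377/192, (nabla_X Y)^t = 679/192


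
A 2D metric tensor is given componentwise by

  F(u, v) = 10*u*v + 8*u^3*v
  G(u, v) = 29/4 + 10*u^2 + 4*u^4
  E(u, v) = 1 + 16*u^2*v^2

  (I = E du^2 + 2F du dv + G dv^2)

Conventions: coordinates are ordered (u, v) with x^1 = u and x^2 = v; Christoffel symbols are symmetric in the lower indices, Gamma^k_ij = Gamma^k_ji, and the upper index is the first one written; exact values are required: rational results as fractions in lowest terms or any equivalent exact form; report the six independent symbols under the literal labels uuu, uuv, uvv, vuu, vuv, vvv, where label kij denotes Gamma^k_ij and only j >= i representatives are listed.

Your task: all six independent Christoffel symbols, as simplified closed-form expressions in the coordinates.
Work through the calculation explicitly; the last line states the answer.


E = 1 + 16*u^2*v^2; F = 10*u*v + 8*u^3*v; G = 29/4 + 10*u^2 + 4*u^4
Gamma^k_ij = (1/2) g^{kl} (d_i g_jl + d_j g_il - d_l g_ij), with g^inv = (1/(EG-F^2)) [[G, -F], [-F, E]]
first partials: E_u = 32*u*v^2, E_v = 32*u^2*v, F_u = 10*v + 24*u^2*v, F_v = 10*u + 8*u^3, G_u = 20*u + 16*u^3, G_v = 0
D = EG - F^2 = 29/4 + 10*u^2 + 16*u^2*v^2 + 4*u^4
expanded: Gamma^u_uu = (G E_u - 2F F_u + F E_v)/(2D), Gamma^u_uv = (G E_v - F G_u)/(2D), Gamma^u_vv = (2G F_v - G G_u - F G_v)/(2D), Gamma^v_uu = (2E F_u - E E_v - F E_u)/(2D), Gamma^v_uv = (E G_u - F E_v)/(2D), Gamma^v_vv = (E G_v - 2F F_v + F G_u)/(2D); substitute and cancel common factors

Answer: Gamma_uuu = 64*u*v^2/(16*u^4 + 64*u^2*v^2 + 40*u^2 + 29), Gamma_uuv = 64*u^2*v/(16*u^4 + 64*u^2*v^2 + 40*u^2 + 29), Gamma_uvv = 0, Gamma_vuu = (32*u^2*v + 40*v)/(16*u^4 + 64*u^2*v^2 + 40*u^2 + 29), Gamma_vuv = (32*u^3 + 40*u)/(16*u^4 + 64*u^2*v^2 + 40*u^2 + 29), Gamma_vvv = 0


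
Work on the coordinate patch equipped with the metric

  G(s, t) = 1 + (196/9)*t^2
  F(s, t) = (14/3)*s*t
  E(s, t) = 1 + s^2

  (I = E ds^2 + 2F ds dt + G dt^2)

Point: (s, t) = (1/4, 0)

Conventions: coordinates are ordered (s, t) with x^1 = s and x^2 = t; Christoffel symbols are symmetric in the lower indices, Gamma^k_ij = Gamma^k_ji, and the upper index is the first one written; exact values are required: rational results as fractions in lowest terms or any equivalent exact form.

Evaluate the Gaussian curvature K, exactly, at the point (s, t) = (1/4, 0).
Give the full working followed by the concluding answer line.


E = 17/16, F = 0, G = 1, EG - F^2 = 17/16 at the point
E_s = 1/2, E_t = 0, F_s = 0, F_t = 7/6, G_s = 0, G_t = 0
E_tt = 0, F_st = 14/3, G_ss = 0
K follows from Brioschi's formula, (det M1 - det M2)/(EG - F^2)^2.
M1 = [[-E_tt/2 + F_st - G_ss/2, E_s/2, F_s - E_t/2], [F_t - G_s/2, E, F], [G_t/2, F, G]] = [[14/3, 1/4, 0], [7/6, 17/16, 0], [0, 0, 1]]; det M1 = 14/3
M2 = [[0, E_t/2, G_s/2], [E_t/2, E, F], [G_s/2, F, G]] = [[0, 0, 0], [0, 17/16, 0], [0, 0, 1]]; det M2 = 0
det M1 - det M2 = 14/3; K = 14/3 / (17/16)^2 = 3584/867

Answer: K = 3584/867


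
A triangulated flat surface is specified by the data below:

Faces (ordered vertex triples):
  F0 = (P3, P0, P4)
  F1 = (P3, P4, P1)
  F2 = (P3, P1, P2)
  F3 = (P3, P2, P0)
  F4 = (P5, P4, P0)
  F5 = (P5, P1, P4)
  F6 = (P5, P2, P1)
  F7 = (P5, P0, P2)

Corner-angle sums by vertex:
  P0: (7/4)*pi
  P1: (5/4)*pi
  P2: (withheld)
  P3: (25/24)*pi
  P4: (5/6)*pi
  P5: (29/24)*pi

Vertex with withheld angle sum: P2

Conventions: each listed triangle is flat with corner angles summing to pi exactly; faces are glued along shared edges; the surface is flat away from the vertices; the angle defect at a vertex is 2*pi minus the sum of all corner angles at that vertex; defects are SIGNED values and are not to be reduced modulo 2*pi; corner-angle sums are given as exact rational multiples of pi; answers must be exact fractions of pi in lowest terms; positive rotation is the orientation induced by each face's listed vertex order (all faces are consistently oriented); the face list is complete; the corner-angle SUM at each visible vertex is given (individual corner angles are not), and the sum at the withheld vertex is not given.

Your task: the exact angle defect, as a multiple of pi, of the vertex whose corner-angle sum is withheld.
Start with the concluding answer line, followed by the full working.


Answer: defect(P2) = pi/12

V = 6, E = 12, F = 8; chi = V - E + F = 2
Gauss-Bonnet: total defect = 2*pi*chi = 4*pi; visible defects sum to (47/12)*pi


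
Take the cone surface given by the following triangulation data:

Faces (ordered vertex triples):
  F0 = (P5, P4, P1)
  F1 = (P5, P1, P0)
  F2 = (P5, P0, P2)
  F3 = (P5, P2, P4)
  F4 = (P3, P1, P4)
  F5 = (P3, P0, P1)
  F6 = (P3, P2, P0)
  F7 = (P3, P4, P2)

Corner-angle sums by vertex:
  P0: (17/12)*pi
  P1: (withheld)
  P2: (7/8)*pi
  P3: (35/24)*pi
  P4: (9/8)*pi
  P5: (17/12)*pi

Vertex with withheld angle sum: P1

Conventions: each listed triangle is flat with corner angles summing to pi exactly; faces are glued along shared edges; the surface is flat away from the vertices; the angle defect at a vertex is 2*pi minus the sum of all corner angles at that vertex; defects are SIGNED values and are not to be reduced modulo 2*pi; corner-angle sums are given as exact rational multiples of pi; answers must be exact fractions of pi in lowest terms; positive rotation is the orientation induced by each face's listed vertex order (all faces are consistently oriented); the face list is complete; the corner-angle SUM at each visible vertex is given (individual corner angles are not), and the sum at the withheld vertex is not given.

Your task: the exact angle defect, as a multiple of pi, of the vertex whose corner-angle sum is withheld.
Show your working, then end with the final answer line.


V = 6, E = 12, F = 8; chi = V - E + F = 2
Gauss-Bonnet: total defect = 2*pi*chi = 4*pi; visible defects sum to (89/24)*pi

Answer: defect(P1) = (7/24)*pi


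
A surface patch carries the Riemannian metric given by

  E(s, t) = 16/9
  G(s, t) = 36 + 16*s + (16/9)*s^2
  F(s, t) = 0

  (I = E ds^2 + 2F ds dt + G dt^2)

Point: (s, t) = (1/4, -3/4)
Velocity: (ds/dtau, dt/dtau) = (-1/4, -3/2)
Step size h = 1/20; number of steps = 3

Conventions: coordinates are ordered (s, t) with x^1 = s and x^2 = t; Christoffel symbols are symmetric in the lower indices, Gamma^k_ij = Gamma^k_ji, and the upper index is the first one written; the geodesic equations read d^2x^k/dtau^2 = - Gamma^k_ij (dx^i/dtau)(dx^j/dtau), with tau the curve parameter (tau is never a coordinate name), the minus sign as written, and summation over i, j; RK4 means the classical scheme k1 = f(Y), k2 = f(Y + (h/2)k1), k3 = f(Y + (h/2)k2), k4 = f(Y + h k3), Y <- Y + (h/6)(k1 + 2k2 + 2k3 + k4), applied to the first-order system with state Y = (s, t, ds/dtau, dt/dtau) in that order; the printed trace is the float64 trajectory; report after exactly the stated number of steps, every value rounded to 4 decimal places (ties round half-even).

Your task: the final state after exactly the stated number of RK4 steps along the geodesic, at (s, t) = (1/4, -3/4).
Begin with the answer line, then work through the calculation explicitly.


Answer: s = 0.3322, t = -0.9730, ds/dtau = 1.3320, dt/dtau = -1.4494

f(Y) = (ds/dtau, dt/dtau, -Gamma^s_ij Y'^i Y'^j, -Gamma^t_ij Y'^i Y'^j) with the Gammas evaluated at the stage position; h = 0.050000; intermediate values shown to 6 dp
step 0: s = 0.2500, t = -0.7500, ds/dtau = -0.2500, dt/dtau = -1.5000
step 1:
  k1: at (s, t) = (0.250000, -0.750000), (ds/dtau, dt/dtau) = (-0.250000, -1.500000); Gamma_sss = 0.000000, Gamma_sst = 0.000000, Gamma_stt = -4.750000, Gamma_tss = 0.000000, Gamma_tst = 0.210526, Gamma_ttt = 0.000000; k1 = (-0.250000, -1.500000, 10.687500, -0.157895)
  k2: at (s, t) = (0.243750, -0.787500), (ds/dtau, dt/dtau) = (0.017188, -1.503947); Gamma_sss = 0.000000, Gamma_sst = 0.000000, Gamma_stt = -4.743750, Gamma_tss = 0.000000, Gamma_tst = 0.210804, Gamma_ttt = 0.000000; k2 = (0.017188, -1.503947, 10.729687, 0.010898)
  k3: at (s, t) = (0.250430, -0.787599), (ds/dtau, dt/dtau) = (0.018242, -1.499728); Gamma_sss = 0.000000, Gamma_sst = 0.000000, Gamma_stt = -4.750430, Gamma_tss = 0.000000, Gamma_tst = 0.210507, Gamma_ttt = 0.000000; k3 = (0.018242, -1.499728, 10.684584, 0.011518)
  k4: at (s, t) = (0.250912, -0.824986), (ds/dtau, dt/dtau) = (0.284229, -1.499424); Gamma_sss = 0.000000, Gamma_sst = 0.000000, Gamma_stt = -4.750912, Gamma_tss = 0.000000, Gamma_tst = 0.210486, Gamma_ttt = 0.000000; k4 = (0.284229, -1.499424, 10.681345, 0.179410)
  Y <- Y + (h/6)(k1 + 2k2 + 2k3 + k4): s = 0.2509, t = -0.8251, ds/dtau = 0.2850, dt/dtau = -1.4994
step 2:
  k1: at (s, t) = (0.250876, -0.825056), (ds/dtau, dt/dtau) = (0.284978, -1.499447); Gamma_sss = 0.000000, Gamma_sst = 0.000000, Gamma_stt = -4.750876, Gamma_tss = 0.000000, Gamma_tst = 0.210488, Gamma_ttt = 0.000000; k1 = (0.284978, -1.499447, 10.681592, 0.179887)
  k2: at (s, t) = (0.258000, -0.862543), (ds/dtau, dt/dtau) = (0.552018, -1.494950); Gamma_sss = 0.000000, Gamma_sst = 0.000000, Gamma_stt = -4.758000, Gamma_tss = 0.000000, Gamma_tst = 0.210172, Gamma_ttt = 0.000000; k2 = (0.552018, -1.494950, 10.633537, 0.346885)
  k3: at (s, t) = (0.264676, -0.862430), (ds/dtau, dt/dtau) = (0.550817, -1.490775); Gamma_sss = 0.000000, Gamma_sst = 0.000000, Gamma_stt = -4.764676, Gamma_tss = 0.000000, Gamma_tst = 0.209878, Gamma_ttt = 0.000000; k3 = (0.550817, -1.490775, 10.589064, 0.344680)
  k4: at (s, t) = (0.278417, -0.899595), (ds/dtau, dt/dtau) = (0.814431, -1.482213); Gamma_sss = 0.000000, Gamma_sst = 0.000000, Gamma_stt = -4.778417, Gamma_tss = 0.000000, Gamma_tst = 0.209274, Gamma_ttt = 0.000000; k4 = (0.814431, -1.482213, 10.497970, 0.505256)
  Y <- Y + (h/6)(k1 + 2k2 + 2k3 + k4): s = 0.2784, t = -0.8997, ds/dtau = 0.8152, dt/dtau = -1.4822
step 3:
  k1: at (s, t) = (0.278418, -0.899666), (ds/dtau, dt/dtau) = (0.815185, -1.482212); Gamma_sss = 0.000000, Gamma_sst = 0.000000, Gamma_stt = -4.778418, Gamma_tss = 0.000000, Gamma_tst = 0.209274, Gamma_ttt = 0.000000; k1 = (0.815185, -1.482212, 10.497950, 0.505722)
  k2: at (s, t) = (0.298798, -0.936721), (ds/dtau, dt/dtau) = (1.077633, -1.469568); Gamma_sss = 0.000000, Gamma_sst = 0.000000, Gamma_stt = -4.798798, Gamma_tss = 0.000000, Gamma_tst = 0.208386, Gamma_ttt = 0.000000; k2 = (1.077633, -1.469568, 10.363634, 0.660022)
  k3: at (s, t) = (0.305359, -0.936405), (ds/dtau, dt/dtau) = (1.074275, -1.465711); Gamma_sss = 0.000000, Gamma_sst = 0.000000, Gamma_stt = -4.805359, Gamma_tss = 0.000000, Gamma_tst = 0.208101, Gamma_ttt = 0.000000; k3 = (1.074275, -1.465711, 10.323394, 0.655342)
  k4: at (s, t) = (0.332132, -0.972951), (ds/dtau, dt/dtau) = (1.331354, -1.449444); Gamma_sss = 0.000000, Gamma_sst = 0.000000, Gamma_stt = -4.832132, Gamma_tss = 0.000000, Gamma_tst = 0.206948, Gamma_ttt = 0.000000; k4 = (1.331354, -1.449444, 10.151773, 0.798705)
  Y <- Y + (h/6)(k1 + 2k2 + 2k3 + k4): s = 0.3322, t = -0.9730, ds/dtau = 1.3320, dt/dtau = -1.4494


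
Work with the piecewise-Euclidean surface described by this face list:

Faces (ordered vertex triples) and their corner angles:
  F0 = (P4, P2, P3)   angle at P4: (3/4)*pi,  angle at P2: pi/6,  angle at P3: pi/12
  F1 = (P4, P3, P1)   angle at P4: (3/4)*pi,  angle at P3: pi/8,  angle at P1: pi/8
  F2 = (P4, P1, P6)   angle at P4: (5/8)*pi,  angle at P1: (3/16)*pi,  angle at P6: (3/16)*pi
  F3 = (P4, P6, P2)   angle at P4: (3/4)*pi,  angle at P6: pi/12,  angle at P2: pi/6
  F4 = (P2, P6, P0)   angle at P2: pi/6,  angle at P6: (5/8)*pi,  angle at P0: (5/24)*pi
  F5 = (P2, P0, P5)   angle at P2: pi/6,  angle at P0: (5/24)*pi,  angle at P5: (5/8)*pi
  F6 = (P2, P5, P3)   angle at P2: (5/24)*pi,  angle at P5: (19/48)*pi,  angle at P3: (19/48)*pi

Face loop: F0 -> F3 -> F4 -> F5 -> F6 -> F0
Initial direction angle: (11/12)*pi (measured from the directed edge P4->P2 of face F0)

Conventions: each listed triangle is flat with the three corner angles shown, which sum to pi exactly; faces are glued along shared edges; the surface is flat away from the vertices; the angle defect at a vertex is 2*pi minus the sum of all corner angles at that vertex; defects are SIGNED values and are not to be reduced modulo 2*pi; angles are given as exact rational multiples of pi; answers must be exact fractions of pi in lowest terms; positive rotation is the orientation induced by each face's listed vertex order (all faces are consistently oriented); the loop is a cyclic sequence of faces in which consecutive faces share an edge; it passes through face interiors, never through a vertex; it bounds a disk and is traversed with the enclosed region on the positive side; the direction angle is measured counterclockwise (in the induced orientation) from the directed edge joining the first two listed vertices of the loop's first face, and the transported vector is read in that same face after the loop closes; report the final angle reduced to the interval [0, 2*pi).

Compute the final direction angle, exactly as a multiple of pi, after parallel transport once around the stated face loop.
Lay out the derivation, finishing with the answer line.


enclosed vertex P2: corner angles sum to (7/8)*pi, defect = 2*pi - (7/8)*pi = (9/8)*pi
final direction = starting direction + enclosed defect total, reduced mod 2*pi (induced orientation)
final angle = (11/12)*pi + (9/8)*pi = pi/24 (mod 2*pi)

Answer: final direction angle = pi/24


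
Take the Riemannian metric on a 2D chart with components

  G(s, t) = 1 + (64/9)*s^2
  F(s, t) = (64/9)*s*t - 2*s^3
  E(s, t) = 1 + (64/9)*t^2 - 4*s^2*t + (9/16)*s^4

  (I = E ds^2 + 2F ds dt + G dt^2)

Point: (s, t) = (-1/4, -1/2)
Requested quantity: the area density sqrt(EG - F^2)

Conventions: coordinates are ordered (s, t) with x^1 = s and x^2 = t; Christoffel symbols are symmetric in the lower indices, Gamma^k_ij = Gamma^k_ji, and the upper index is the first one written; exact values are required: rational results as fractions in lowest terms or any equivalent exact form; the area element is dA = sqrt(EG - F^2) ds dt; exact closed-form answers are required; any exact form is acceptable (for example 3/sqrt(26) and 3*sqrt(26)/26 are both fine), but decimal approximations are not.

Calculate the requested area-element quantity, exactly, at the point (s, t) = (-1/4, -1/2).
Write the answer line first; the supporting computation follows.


Answer: sqrt(EG - F^2) = sqrt(123473)/192

E = 107089/36864, F = 265/288, G = 13/9; EG - F^2 = 123473/36864


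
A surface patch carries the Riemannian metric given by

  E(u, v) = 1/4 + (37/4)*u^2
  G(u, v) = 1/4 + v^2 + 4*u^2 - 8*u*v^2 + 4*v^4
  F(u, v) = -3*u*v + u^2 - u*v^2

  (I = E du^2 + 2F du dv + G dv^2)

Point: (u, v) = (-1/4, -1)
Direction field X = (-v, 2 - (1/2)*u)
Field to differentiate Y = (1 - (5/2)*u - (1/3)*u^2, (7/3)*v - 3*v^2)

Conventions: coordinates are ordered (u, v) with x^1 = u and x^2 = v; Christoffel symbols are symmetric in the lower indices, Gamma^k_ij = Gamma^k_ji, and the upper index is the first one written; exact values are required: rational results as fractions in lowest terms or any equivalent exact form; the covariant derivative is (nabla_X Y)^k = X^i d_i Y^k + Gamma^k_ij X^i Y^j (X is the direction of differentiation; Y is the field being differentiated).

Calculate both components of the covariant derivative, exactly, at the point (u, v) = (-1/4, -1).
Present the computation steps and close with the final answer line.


E = 53/64, F = -7/16, G = 15/2 at the point
E_u = -37/8, E_v = 0, F_u = 3/2, F_v = 1/4, G_u = -10, G_v = -22
EG - F^2 = 1541/256;  g^inv = (256/1541) * [[15/2, 7/16], [7/16, 53/64]]
first-kind symbols [ij,l] = (1/2)(d_i g_jl + d_j g_il - d_l g_ij): [uu,u] = E_u/2 = -37/16, [uu,v] = F_u - E_v/2 = 3/2, [uv,u] = E_v/2 = 0, [uv,v] = G_u/2 = -5, [vv,u] = F_v - G_u/2 = 21/4, [vv,v] = G_v/2 = -11
Gamma^u_ij = (G*[ij,u] - F*[ij,v])/(EG - F^2), Gamma^v_ij = (E*[ij,v] - F*[ij,u])/(EG - F^2)
Gamma_uuu = -4272/1541, Gamma_uuv = -560/1541, Gamma_uvv = 8848/1541, Gamma_vuu = 59/1541, Gamma_vuv = -1060/1541, Gamma_vvv = -1744/1541
X = (1, 17/8), Y = (77/48, -16/3) at the point

Answer: (nabla_X Y)^u = -39277/552, (nabla_X Y)^v = 23493/736


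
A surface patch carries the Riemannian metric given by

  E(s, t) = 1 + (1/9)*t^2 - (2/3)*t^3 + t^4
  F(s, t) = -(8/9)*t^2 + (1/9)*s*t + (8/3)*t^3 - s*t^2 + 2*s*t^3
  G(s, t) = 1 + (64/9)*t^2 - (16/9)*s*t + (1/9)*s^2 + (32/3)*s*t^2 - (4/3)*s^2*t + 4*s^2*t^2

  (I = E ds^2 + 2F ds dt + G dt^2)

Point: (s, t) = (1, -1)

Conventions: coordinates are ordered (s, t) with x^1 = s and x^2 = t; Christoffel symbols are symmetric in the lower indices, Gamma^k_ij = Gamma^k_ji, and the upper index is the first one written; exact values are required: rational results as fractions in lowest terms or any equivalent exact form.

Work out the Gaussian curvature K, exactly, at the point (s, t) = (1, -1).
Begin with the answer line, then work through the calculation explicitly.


Answer: K = -441/62500

E = 25/9, F = -20/3, G = 26, EG - F^2 = 250/9 at the point
E_s = 0, E_t = -56/9, F_s = -28/9, F_t = 161/9, G_s = 70/3, G_t = -140/3
E_tt = 146/9, F_st = 73/9, G_ss = 98/9
Compute both Brioschi determinants and normalise by (EG - F^2)^2.
M1 = [[-E_tt/2 + F_st - G_ss/2, E_s/2, F_s - E_t/2], [F_t - G_s/2, E, F], [G_t/2, F, G]] = [[-49/9, 0, 0], [56/9, 25/9, -20/3], [-70/3, -20/3, 26]]; det M1 = -12250/81
M2 = [[0, E_t/2, G_s/2], [E_t/2, E, F], [G_s/2, F, G]] = [[0, -28/9, 35/3], [-28/9, 25/9, -20/3], [35/3, -20/3, 26]]; det M2 = -11809/81
det M1 - det M2 = -49/9; K = -49/9 / (250/9)^2 = -441/62500


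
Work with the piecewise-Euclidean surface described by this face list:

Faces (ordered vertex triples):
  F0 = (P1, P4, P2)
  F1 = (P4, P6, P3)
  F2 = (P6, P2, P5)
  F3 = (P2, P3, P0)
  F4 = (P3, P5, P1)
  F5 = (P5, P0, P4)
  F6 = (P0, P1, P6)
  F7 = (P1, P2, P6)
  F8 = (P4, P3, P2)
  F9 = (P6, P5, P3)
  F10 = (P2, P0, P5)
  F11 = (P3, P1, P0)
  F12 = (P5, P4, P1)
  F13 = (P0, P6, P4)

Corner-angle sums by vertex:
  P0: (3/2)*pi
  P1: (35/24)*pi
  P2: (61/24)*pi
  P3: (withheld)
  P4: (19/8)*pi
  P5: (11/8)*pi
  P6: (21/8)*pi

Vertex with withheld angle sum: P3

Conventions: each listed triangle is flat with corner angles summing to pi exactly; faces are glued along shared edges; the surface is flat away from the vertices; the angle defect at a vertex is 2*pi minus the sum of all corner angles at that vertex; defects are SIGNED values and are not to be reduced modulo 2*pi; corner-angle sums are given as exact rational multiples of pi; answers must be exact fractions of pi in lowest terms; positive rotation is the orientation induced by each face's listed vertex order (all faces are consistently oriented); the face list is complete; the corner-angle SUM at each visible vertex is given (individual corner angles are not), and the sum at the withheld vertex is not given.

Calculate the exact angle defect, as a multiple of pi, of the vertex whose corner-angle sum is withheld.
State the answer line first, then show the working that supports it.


Answer: defect(P3) = -pi/8

V = 7, E = 21, F = 14; chi = V - E + F = 0
Gauss-Bonnet: total defect = 2*pi*chi = 0; visible defects sum to pi/8


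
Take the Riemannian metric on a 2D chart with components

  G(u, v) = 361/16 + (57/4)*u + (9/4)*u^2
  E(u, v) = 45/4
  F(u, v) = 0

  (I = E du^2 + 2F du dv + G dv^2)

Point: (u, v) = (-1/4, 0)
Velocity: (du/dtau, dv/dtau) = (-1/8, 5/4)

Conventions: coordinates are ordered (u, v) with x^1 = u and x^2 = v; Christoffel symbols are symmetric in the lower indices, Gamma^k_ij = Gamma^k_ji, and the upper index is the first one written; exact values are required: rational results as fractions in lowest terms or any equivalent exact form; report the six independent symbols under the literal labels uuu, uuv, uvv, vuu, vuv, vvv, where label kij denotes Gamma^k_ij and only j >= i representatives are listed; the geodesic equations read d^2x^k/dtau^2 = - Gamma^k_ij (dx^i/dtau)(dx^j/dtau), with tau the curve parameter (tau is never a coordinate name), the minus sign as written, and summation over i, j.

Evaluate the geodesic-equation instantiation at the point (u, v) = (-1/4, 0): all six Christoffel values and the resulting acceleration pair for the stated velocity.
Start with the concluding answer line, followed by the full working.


Answer: Gamma_uuu = 0, Gamma_uuv = 0, Gamma_uvv = -7/12, Gamma_vuu = 0, Gamma_vuv = 12/35, Gamma_vvv = 0; accelerations (d^2u/dtau^2, d^2v/dtau^2) = (175/192, 3/28)

E = 45/4, F = 0, G = 1225/64 at the point
E_u = 0, E_v = 0, F_u = 0, F_v = 0, G_u = 105/8, G_v = 0
EG - F^2 = 55125/256;  g^inv = (256/55125) * [[1225/64, 0], [0, 45/4]]
first-kind symbols [ij,l] = (1/2)(d_i g_jl + d_j g_il - d_l g_ij): [uu,u] = E_u/2 = 0, [uu,v] = F_u - E_v/2 = 0, [uv,u] = E_v/2 = 0, [uv,v] = G_u/2 = 105/16, [vv,u] = F_v - G_u/2 = -105/16, [vv,v] = G_v/2 = 0
Gamma^u_ij = (G*[ij,u] - F*[ij,v])/(EG - F^2), Gamma^v_ij = (E*[ij,v] - F*[ij,u])/(EG - F^2)
Gamma_uuu = 0, Gamma_uuv = 0, Gamma_uvv = -7/12, Gamma_vuu = 0, Gamma_vuv = 12/35, Gamma_vvv = 0
d^2u/dtau^2 = -(Gamma_uuu*(-1/8)^2 + 2*Gamma_uuv*(-1/8)*(5/4) + Gamma_uvv*(5/4)^2) = 175/192
d^2v/dtau^2 = -(Gamma_vuu*(-1/8)^2 + 2*Gamma_vuv*(-1/8)*(5/4) + Gamma_vvv*(5/4)^2) = 3/28


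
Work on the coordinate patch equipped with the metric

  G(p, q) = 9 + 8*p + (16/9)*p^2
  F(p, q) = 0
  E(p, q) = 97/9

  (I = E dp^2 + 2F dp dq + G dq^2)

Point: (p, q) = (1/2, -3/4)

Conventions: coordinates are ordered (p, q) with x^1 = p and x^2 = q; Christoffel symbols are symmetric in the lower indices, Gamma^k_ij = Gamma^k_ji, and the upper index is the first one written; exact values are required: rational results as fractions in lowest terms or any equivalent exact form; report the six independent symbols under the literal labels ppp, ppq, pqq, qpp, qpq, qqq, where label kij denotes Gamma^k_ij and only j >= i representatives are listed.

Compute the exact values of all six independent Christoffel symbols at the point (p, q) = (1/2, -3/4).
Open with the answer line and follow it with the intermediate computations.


Answer: Gamma_ppp = 0, Gamma_ppq = 0, Gamma_pqq = -44/97, Gamma_qpp = 0, Gamma_qpq = 4/11, Gamma_qqq = 0

E = 97/9, F = 0, G = 121/9 at the point
E_p = 0, E_q = 0, F_p = 0, F_q = 0, G_p = 88/9, G_q = 0
EG - F^2 = 11737/81;  g^inv = (81/11737) * [[121/9, 0], [0, 97/9]]
first-kind symbols [ij,l] = (1/2)(d_i g_jl + d_j g_il - d_l g_ij): [pp,p] = E_p/2 = 0, [pp,q] = F_p - E_q/2 = 0, [pq,p] = E_q/2 = 0, [pq,q] = G_p/2 = 44/9, [qq,p] = F_q - G_p/2 = -44/9, [qq,q] = G_q/2 = 0
Gamma^p_ij = (G*[ij,p] - F*[ij,q])/(EG - F^2), Gamma^q_ij = (E*[ij,q] - F*[ij,p])/(EG - F^2)
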